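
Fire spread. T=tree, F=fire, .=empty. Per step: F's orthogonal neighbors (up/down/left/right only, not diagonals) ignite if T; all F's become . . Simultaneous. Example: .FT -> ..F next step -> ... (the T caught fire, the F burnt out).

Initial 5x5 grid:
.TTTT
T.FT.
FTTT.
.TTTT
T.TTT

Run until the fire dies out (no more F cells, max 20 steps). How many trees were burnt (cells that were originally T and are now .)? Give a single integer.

Answer: 16

Derivation:
Step 1: +5 fires, +2 burnt (F count now 5)
Step 2: +5 fires, +5 burnt (F count now 5)
Step 3: +3 fires, +5 burnt (F count now 3)
Step 4: +2 fires, +3 burnt (F count now 2)
Step 5: +1 fires, +2 burnt (F count now 1)
Step 6: +0 fires, +1 burnt (F count now 0)
Fire out after step 6
Initially T: 17, now '.': 24
Total burnt (originally-T cells now '.'): 16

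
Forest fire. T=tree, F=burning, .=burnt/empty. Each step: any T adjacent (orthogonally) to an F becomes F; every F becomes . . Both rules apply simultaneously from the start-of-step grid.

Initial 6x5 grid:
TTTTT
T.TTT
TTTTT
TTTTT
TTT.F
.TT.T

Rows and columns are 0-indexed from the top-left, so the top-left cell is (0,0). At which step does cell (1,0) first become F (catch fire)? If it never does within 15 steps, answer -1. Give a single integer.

Step 1: cell (1,0)='T' (+2 fires, +1 burnt)
Step 2: cell (1,0)='T' (+2 fires, +2 burnt)
Step 3: cell (1,0)='T' (+3 fires, +2 burnt)
Step 4: cell (1,0)='T' (+5 fires, +3 burnt)
Step 5: cell (1,0)='T' (+6 fires, +5 burnt)
Step 6: cell (1,0)='T' (+4 fires, +6 burnt)
Step 7: cell (1,0)='F' (+2 fires, +4 burnt)
  -> target ignites at step 7
Step 8: cell (1,0)='.' (+1 fires, +2 burnt)
Step 9: cell (1,0)='.' (+0 fires, +1 burnt)
  fire out at step 9

7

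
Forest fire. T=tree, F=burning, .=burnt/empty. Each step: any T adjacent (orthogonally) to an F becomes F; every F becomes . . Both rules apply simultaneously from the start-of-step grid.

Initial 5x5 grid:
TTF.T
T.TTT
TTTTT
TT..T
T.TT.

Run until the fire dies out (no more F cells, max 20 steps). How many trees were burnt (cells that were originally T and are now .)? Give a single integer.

Step 1: +2 fires, +1 burnt (F count now 2)
Step 2: +3 fires, +2 burnt (F count now 3)
Step 3: +4 fires, +3 burnt (F count now 4)
Step 4: +4 fires, +4 burnt (F count now 4)
Step 5: +2 fires, +4 burnt (F count now 2)
Step 6: +1 fires, +2 burnt (F count now 1)
Step 7: +0 fires, +1 burnt (F count now 0)
Fire out after step 7
Initially T: 18, now '.': 23
Total burnt (originally-T cells now '.'): 16

Answer: 16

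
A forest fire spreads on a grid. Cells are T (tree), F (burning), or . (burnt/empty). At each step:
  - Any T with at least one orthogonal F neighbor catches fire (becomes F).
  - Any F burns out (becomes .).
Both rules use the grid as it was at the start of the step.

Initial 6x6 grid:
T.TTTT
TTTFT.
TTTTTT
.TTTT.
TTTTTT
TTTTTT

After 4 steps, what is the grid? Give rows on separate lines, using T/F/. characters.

Step 1: 4 trees catch fire, 1 burn out
  T.TFTT
  TTF.F.
  TTTFTT
  .TTTT.
  TTTTTT
  TTTTTT
Step 2: 6 trees catch fire, 4 burn out
  T.F.FT
  TF....
  TTF.FT
  .TTFT.
  TTTTTT
  TTTTTT
Step 3: 7 trees catch fire, 6 burn out
  T....F
  F.....
  TF...F
  .TF.F.
  TTTFTT
  TTTTTT
Step 4: 6 trees catch fire, 7 burn out
  F.....
  ......
  F.....
  .F....
  TTF.FT
  TTTFTT

F.....
......
F.....
.F....
TTF.FT
TTTFTT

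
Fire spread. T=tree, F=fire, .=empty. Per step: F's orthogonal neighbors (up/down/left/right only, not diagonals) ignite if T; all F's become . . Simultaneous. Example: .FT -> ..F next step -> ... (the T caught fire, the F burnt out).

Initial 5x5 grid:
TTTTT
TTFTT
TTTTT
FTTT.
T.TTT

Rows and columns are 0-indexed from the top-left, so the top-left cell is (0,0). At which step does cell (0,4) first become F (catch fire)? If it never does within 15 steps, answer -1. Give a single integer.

Step 1: cell (0,4)='T' (+7 fires, +2 burnt)
Step 2: cell (0,4)='T' (+7 fires, +7 burnt)
Step 3: cell (0,4)='F' (+5 fires, +7 burnt)
  -> target ignites at step 3
Step 4: cell (0,4)='.' (+1 fires, +5 burnt)
Step 5: cell (0,4)='.' (+1 fires, +1 burnt)
Step 6: cell (0,4)='.' (+0 fires, +1 burnt)
  fire out at step 6

3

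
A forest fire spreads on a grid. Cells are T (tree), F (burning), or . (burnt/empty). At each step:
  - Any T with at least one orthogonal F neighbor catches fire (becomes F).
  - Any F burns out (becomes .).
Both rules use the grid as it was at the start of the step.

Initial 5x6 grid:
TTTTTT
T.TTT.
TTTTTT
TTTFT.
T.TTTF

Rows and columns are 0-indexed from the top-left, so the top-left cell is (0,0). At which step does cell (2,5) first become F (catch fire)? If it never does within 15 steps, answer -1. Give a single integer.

Step 1: cell (2,5)='T' (+5 fires, +2 burnt)
Step 2: cell (2,5)='T' (+5 fires, +5 burnt)
Step 3: cell (2,5)='F' (+6 fires, +5 burnt)
  -> target ignites at step 3
Step 4: cell (2,5)='.' (+4 fires, +6 burnt)
Step 5: cell (2,5)='.' (+3 fires, +4 burnt)
Step 6: cell (2,5)='.' (+1 fires, +3 burnt)
Step 7: cell (2,5)='.' (+0 fires, +1 burnt)
  fire out at step 7

3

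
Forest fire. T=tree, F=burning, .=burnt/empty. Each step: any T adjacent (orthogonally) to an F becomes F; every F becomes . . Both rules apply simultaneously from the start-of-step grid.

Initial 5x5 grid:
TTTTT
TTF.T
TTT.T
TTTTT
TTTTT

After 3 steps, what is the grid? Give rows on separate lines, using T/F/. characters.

Step 1: 3 trees catch fire, 1 burn out
  TTFTT
  TF..T
  TTF.T
  TTTTT
  TTTTT
Step 2: 5 trees catch fire, 3 burn out
  TF.FT
  F...T
  TF..T
  TTFTT
  TTTTT
Step 3: 6 trees catch fire, 5 burn out
  F...F
  ....T
  F...T
  TF.FT
  TTFTT

F...F
....T
F...T
TF.FT
TTFTT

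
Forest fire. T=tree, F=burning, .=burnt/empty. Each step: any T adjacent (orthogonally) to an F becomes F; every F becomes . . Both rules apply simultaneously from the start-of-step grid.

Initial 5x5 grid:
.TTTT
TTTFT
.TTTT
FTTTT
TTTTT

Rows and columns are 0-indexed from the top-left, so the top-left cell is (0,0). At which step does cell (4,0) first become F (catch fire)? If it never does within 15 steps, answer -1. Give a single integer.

Step 1: cell (4,0)='F' (+6 fires, +2 burnt)
  -> target ignites at step 1
Step 2: cell (4,0)='.' (+9 fires, +6 burnt)
Step 3: cell (4,0)='.' (+5 fires, +9 burnt)
Step 4: cell (4,0)='.' (+1 fires, +5 burnt)
Step 5: cell (4,0)='.' (+0 fires, +1 burnt)
  fire out at step 5

1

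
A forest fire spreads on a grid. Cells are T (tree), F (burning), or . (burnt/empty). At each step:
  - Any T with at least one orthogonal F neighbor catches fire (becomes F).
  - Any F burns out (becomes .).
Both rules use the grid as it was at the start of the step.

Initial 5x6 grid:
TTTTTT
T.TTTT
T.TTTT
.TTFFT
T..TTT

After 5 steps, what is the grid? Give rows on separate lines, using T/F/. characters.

Step 1: 6 trees catch fire, 2 burn out
  TTTTTT
  T.TTTT
  T.TFFT
  .TF..F
  T..FFT
Step 2: 6 trees catch fire, 6 burn out
  TTTTTT
  T.TFFT
  T.F..F
  .F....
  T....F
Step 3: 4 trees catch fire, 6 burn out
  TTTFFT
  T.F..F
  T.....
  ......
  T.....
Step 4: 2 trees catch fire, 4 burn out
  TTF..F
  T.....
  T.....
  ......
  T.....
Step 5: 1 trees catch fire, 2 burn out
  TF....
  T.....
  T.....
  ......
  T.....

TF....
T.....
T.....
......
T.....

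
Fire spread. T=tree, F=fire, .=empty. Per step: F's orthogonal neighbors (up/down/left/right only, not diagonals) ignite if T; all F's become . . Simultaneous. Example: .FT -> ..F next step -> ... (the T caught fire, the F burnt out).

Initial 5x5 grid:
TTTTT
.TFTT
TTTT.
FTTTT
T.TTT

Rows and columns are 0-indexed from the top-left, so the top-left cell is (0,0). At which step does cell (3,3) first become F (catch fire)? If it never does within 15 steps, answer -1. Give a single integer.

Step 1: cell (3,3)='T' (+7 fires, +2 burnt)
Step 2: cell (3,3)='T' (+6 fires, +7 burnt)
Step 3: cell (3,3)='F' (+4 fires, +6 burnt)
  -> target ignites at step 3
Step 4: cell (3,3)='.' (+2 fires, +4 burnt)
Step 5: cell (3,3)='.' (+1 fires, +2 burnt)
Step 6: cell (3,3)='.' (+0 fires, +1 burnt)
  fire out at step 6

3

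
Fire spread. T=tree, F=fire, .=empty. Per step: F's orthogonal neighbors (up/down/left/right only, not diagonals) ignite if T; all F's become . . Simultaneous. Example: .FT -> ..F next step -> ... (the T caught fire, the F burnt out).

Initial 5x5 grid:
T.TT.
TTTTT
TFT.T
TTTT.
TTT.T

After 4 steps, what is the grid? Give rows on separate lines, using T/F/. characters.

Step 1: 4 trees catch fire, 1 burn out
  T.TT.
  TFTTT
  F.F.T
  TFTT.
  TTT.T
Step 2: 5 trees catch fire, 4 burn out
  T.TT.
  F.FTT
  ....T
  F.FT.
  TFT.T
Step 3: 6 trees catch fire, 5 burn out
  F.FT.
  ...FT
  ....T
  ...F.
  F.F.T
Step 4: 2 trees catch fire, 6 burn out
  ...F.
  ....F
  ....T
  .....
  ....T

...F.
....F
....T
.....
....T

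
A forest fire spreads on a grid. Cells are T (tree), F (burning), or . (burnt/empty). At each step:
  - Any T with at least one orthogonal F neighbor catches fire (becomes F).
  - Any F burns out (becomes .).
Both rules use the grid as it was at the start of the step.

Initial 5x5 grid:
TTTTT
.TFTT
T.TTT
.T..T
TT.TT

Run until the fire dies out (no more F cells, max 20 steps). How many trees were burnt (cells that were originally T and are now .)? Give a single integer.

Step 1: +4 fires, +1 burnt (F count now 4)
Step 2: +4 fires, +4 burnt (F count now 4)
Step 3: +3 fires, +4 burnt (F count now 3)
Step 4: +1 fires, +3 burnt (F count now 1)
Step 5: +1 fires, +1 burnt (F count now 1)
Step 6: +1 fires, +1 burnt (F count now 1)
Step 7: +0 fires, +1 burnt (F count now 0)
Fire out after step 7
Initially T: 18, now '.': 21
Total burnt (originally-T cells now '.'): 14

Answer: 14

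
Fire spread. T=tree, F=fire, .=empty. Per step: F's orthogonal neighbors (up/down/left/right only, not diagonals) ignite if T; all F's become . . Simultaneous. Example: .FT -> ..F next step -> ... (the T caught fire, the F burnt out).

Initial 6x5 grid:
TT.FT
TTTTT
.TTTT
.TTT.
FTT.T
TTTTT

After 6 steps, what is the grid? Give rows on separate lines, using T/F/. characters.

Step 1: 4 trees catch fire, 2 burn out
  TT..F
  TTTFT
  .TTTT
  .TTT.
  .FT.T
  FTTTT
Step 2: 6 trees catch fire, 4 burn out
  TT...
  TTF.F
  .TTFT
  .FTT.
  ..F.T
  .FTTT
Step 3: 7 trees catch fire, 6 burn out
  TT...
  TF...
  .FF.F
  ..FF.
  ....T
  ..FTT
Step 4: 3 trees catch fire, 7 burn out
  TF...
  F....
  .....
  .....
  ....T
  ...FT
Step 5: 2 trees catch fire, 3 burn out
  F....
  .....
  .....
  .....
  ....T
  ....F
Step 6: 1 trees catch fire, 2 burn out
  .....
  .....
  .....
  .....
  ....F
  .....

.....
.....
.....
.....
....F
.....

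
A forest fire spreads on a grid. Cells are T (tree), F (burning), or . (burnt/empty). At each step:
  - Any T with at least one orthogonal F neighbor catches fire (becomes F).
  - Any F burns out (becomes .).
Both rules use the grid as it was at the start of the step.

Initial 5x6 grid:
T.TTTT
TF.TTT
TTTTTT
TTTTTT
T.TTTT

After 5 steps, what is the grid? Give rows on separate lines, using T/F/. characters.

Step 1: 2 trees catch fire, 1 burn out
  T.TTTT
  F..TTT
  TFTTTT
  TTTTTT
  T.TTTT
Step 2: 4 trees catch fire, 2 burn out
  F.TTTT
  ...TTT
  F.FTTT
  TFTTTT
  T.TTTT
Step 3: 3 trees catch fire, 4 burn out
  ..TTTT
  ...TTT
  ...FTT
  F.FTTT
  T.TTTT
Step 4: 5 trees catch fire, 3 burn out
  ..TTTT
  ...FTT
  ....FT
  ...FTT
  F.FTTT
Step 5: 5 trees catch fire, 5 burn out
  ..TFTT
  ....FT
  .....F
  ....FT
  ...FTT

..TFTT
....FT
.....F
....FT
...FTT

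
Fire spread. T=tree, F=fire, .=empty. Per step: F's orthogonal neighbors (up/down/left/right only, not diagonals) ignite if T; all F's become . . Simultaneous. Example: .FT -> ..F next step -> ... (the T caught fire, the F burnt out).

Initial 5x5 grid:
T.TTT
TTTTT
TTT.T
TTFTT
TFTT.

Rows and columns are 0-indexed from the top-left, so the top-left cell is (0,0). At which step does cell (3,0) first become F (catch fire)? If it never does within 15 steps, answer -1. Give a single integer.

Step 1: cell (3,0)='T' (+5 fires, +2 burnt)
Step 2: cell (3,0)='F' (+5 fires, +5 burnt)
  -> target ignites at step 2
Step 3: cell (3,0)='.' (+5 fires, +5 burnt)
Step 4: cell (3,0)='.' (+3 fires, +5 burnt)
Step 5: cell (3,0)='.' (+2 fires, +3 burnt)
Step 6: cell (3,0)='.' (+0 fires, +2 burnt)
  fire out at step 6

2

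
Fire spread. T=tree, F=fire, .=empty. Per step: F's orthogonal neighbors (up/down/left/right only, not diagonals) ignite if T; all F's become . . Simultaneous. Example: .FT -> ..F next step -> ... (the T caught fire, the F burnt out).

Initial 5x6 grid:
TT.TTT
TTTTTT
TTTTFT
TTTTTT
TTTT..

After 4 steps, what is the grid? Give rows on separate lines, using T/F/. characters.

Step 1: 4 trees catch fire, 1 burn out
  TT.TTT
  TTTTFT
  TTTF.F
  TTTTFT
  TTTT..
Step 2: 6 trees catch fire, 4 burn out
  TT.TFT
  TTTF.F
  TTF...
  TTTF.F
  TTTT..
Step 3: 6 trees catch fire, 6 burn out
  TT.F.F
  TTF...
  TF....
  TTF...
  TTTF..
Step 4: 4 trees catch fire, 6 burn out
  TT....
  TF....
  F.....
  TF....
  TTF...

TT....
TF....
F.....
TF....
TTF...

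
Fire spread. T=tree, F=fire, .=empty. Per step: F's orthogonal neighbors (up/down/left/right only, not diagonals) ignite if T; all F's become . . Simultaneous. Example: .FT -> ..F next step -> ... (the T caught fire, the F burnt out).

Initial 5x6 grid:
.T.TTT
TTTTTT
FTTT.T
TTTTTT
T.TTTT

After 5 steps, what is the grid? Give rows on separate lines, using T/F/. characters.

Step 1: 3 trees catch fire, 1 burn out
  .T.TTT
  FTTTTT
  .FTT.T
  FTTTTT
  T.TTTT
Step 2: 4 trees catch fire, 3 burn out
  .T.TTT
  .FTTTT
  ..FT.T
  .FTTTT
  F.TTTT
Step 3: 4 trees catch fire, 4 burn out
  .F.TTT
  ..FTTT
  ...F.T
  ..FTTT
  ..TTTT
Step 4: 3 trees catch fire, 4 burn out
  ...TTT
  ...FTT
  .....T
  ...FTT
  ..FTTT
Step 5: 4 trees catch fire, 3 burn out
  ...FTT
  ....FT
  .....T
  ....FT
  ...FTT

...FTT
....FT
.....T
....FT
...FTT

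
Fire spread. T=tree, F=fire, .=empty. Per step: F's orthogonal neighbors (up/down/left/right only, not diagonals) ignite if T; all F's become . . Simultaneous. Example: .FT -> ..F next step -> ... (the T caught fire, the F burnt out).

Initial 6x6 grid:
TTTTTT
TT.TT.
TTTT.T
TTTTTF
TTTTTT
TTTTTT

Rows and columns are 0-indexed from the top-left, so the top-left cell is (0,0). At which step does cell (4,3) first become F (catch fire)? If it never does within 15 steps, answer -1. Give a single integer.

Step 1: cell (4,3)='T' (+3 fires, +1 burnt)
Step 2: cell (4,3)='T' (+3 fires, +3 burnt)
Step 3: cell (4,3)='F' (+4 fires, +3 burnt)
  -> target ignites at step 3
Step 4: cell (4,3)='.' (+5 fires, +4 burnt)
Step 5: cell (4,3)='.' (+6 fires, +5 burnt)
Step 6: cell (4,3)='.' (+6 fires, +6 burnt)
Step 7: cell (4,3)='.' (+4 fires, +6 burnt)
Step 8: cell (4,3)='.' (+1 fires, +4 burnt)
Step 9: cell (4,3)='.' (+0 fires, +1 burnt)
  fire out at step 9

3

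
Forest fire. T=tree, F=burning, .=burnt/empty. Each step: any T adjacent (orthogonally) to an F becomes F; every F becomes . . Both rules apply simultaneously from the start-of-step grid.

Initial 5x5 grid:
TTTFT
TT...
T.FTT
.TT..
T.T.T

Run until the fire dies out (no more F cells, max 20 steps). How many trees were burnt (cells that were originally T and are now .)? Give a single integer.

Answer: 12

Derivation:
Step 1: +4 fires, +2 burnt (F count now 4)
Step 2: +4 fires, +4 burnt (F count now 4)
Step 3: +2 fires, +4 burnt (F count now 2)
Step 4: +1 fires, +2 burnt (F count now 1)
Step 5: +1 fires, +1 burnt (F count now 1)
Step 6: +0 fires, +1 burnt (F count now 0)
Fire out after step 6
Initially T: 14, now '.': 23
Total burnt (originally-T cells now '.'): 12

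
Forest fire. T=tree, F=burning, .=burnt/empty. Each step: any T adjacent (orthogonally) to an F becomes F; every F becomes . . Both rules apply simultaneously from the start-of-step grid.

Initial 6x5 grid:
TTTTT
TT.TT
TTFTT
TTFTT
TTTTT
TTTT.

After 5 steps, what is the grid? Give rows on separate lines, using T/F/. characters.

Step 1: 5 trees catch fire, 2 burn out
  TTTTT
  TT.TT
  TF.FT
  TF.FT
  TTFTT
  TTTT.
Step 2: 9 trees catch fire, 5 burn out
  TTTTT
  TF.FT
  F...F
  F...F
  TF.FT
  TTFT.
Step 3: 8 trees catch fire, 9 burn out
  TFTFT
  F...F
  .....
  .....
  F...F
  TF.F.
Step 4: 4 trees catch fire, 8 burn out
  F.F.F
  .....
  .....
  .....
  .....
  F....
Step 5: 0 trees catch fire, 4 burn out
  .....
  .....
  .....
  .....
  .....
  .....

.....
.....
.....
.....
.....
.....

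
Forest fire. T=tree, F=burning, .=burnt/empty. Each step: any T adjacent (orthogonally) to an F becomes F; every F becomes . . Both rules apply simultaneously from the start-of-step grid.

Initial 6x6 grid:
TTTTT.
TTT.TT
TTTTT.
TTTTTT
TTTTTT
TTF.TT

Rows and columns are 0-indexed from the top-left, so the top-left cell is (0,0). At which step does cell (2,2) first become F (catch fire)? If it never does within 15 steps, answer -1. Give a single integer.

Step 1: cell (2,2)='T' (+2 fires, +1 burnt)
Step 2: cell (2,2)='T' (+4 fires, +2 burnt)
Step 3: cell (2,2)='F' (+5 fires, +4 burnt)
  -> target ignites at step 3
Step 4: cell (2,2)='.' (+7 fires, +5 burnt)
Step 5: cell (2,2)='.' (+6 fires, +7 burnt)
Step 6: cell (2,2)='.' (+4 fires, +6 burnt)
Step 7: cell (2,2)='.' (+3 fires, +4 burnt)
Step 8: cell (2,2)='.' (+0 fires, +3 burnt)
  fire out at step 8

3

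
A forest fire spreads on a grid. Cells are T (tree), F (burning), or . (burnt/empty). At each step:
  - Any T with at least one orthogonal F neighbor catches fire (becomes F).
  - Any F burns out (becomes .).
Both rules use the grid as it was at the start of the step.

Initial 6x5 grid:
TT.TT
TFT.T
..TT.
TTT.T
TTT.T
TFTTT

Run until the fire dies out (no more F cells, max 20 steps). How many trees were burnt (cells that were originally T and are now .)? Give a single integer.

Answer: 18

Derivation:
Step 1: +6 fires, +2 burnt (F count now 6)
Step 2: +6 fires, +6 burnt (F count now 6)
Step 3: +4 fires, +6 burnt (F count now 4)
Step 4: +1 fires, +4 burnt (F count now 1)
Step 5: +1 fires, +1 burnt (F count now 1)
Step 6: +0 fires, +1 burnt (F count now 0)
Fire out after step 6
Initially T: 21, now '.': 27
Total burnt (originally-T cells now '.'): 18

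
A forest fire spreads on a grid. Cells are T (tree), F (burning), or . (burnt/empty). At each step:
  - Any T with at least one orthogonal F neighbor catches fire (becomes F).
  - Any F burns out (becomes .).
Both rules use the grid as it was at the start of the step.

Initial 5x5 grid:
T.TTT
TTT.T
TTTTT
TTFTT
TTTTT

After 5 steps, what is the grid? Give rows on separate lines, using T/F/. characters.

Step 1: 4 trees catch fire, 1 burn out
  T.TTT
  TTT.T
  TTFTT
  TF.FT
  TTFTT
Step 2: 7 trees catch fire, 4 burn out
  T.TTT
  TTF.T
  TF.FT
  F...F
  TF.FT
Step 3: 6 trees catch fire, 7 burn out
  T.FTT
  TF..T
  F...F
  .....
  F...F
Step 4: 3 trees catch fire, 6 burn out
  T..FT
  F...F
  .....
  .....
  .....
Step 5: 2 trees catch fire, 3 burn out
  F...F
  .....
  .....
  .....
  .....

F...F
.....
.....
.....
.....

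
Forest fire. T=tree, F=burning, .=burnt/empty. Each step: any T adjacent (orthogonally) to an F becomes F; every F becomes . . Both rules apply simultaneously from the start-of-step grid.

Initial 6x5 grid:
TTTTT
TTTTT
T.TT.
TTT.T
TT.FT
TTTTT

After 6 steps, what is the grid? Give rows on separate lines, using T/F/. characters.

Step 1: 2 trees catch fire, 1 burn out
  TTTTT
  TTTTT
  T.TT.
  TTT.T
  TT..F
  TTTFT
Step 2: 3 trees catch fire, 2 burn out
  TTTTT
  TTTTT
  T.TT.
  TTT.F
  TT...
  TTF.F
Step 3: 1 trees catch fire, 3 burn out
  TTTTT
  TTTTT
  T.TT.
  TTT..
  TT...
  TF...
Step 4: 2 trees catch fire, 1 burn out
  TTTTT
  TTTTT
  T.TT.
  TTT..
  TF...
  F....
Step 5: 2 trees catch fire, 2 burn out
  TTTTT
  TTTTT
  T.TT.
  TFT..
  F....
  .....
Step 6: 2 trees catch fire, 2 burn out
  TTTTT
  TTTTT
  T.TT.
  F.F..
  .....
  .....

TTTTT
TTTTT
T.TT.
F.F..
.....
.....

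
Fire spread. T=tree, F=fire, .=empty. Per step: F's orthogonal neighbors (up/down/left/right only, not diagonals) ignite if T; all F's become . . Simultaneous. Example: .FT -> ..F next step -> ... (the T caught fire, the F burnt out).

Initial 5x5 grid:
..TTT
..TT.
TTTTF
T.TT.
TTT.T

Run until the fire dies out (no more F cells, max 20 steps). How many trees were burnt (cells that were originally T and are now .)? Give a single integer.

Step 1: +1 fires, +1 burnt (F count now 1)
Step 2: +3 fires, +1 burnt (F count now 3)
Step 3: +4 fires, +3 burnt (F count now 4)
Step 4: +4 fires, +4 burnt (F count now 4)
Step 5: +2 fires, +4 burnt (F count now 2)
Step 6: +1 fires, +2 burnt (F count now 1)
Step 7: +0 fires, +1 burnt (F count now 0)
Fire out after step 7
Initially T: 16, now '.': 24
Total burnt (originally-T cells now '.'): 15

Answer: 15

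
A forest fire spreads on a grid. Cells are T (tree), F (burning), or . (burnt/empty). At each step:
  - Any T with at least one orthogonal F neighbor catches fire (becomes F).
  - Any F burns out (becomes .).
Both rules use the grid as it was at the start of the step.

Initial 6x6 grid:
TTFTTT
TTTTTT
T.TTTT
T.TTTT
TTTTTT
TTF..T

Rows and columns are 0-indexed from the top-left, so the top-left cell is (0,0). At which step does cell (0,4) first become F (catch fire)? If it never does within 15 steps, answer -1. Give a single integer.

Step 1: cell (0,4)='T' (+5 fires, +2 burnt)
Step 2: cell (0,4)='F' (+9 fires, +5 burnt)
  -> target ignites at step 2
Step 3: cell (0,4)='.' (+7 fires, +9 burnt)
Step 4: cell (0,4)='.' (+6 fires, +7 burnt)
Step 5: cell (0,4)='.' (+3 fires, +6 burnt)
Step 6: cell (0,4)='.' (+0 fires, +3 burnt)
  fire out at step 6

2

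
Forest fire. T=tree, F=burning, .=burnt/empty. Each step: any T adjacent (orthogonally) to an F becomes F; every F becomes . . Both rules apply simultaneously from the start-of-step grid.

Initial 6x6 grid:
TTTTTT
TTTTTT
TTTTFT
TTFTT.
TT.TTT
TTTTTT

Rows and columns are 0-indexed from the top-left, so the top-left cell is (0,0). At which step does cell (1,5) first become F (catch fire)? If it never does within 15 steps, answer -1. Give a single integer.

Step 1: cell (1,5)='T' (+7 fires, +2 burnt)
Step 2: cell (1,5)='F' (+9 fires, +7 burnt)
  -> target ignites at step 2
Step 3: cell (1,5)='.' (+10 fires, +9 burnt)
Step 4: cell (1,5)='.' (+5 fires, +10 burnt)
Step 5: cell (1,5)='.' (+1 fires, +5 burnt)
Step 6: cell (1,5)='.' (+0 fires, +1 burnt)
  fire out at step 6

2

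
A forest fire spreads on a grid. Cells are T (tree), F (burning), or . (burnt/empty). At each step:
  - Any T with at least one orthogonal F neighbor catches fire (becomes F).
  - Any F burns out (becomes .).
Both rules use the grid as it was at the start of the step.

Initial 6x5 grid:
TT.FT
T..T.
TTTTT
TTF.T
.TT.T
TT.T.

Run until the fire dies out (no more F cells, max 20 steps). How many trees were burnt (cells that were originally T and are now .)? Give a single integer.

Answer: 18

Derivation:
Step 1: +5 fires, +2 burnt (F count now 5)
Step 2: +4 fires, +5 burnt (F count now 4)
Step 3: +3 fires, +4 burnt (F count now 3)
Step 4: +3 fires, +3 burnt (F count now 3)
Step 5: +2 fires, +3 burnt (F count now 2)
Step 6: +1 fires, +2 burnt (F count now 1)
Step 7: +0 fires, +1 burnt (F count now 0)
Fire out after step 7
Initially T: 19, now '.': 29
Total burnt (originally-T cells now '.'): 18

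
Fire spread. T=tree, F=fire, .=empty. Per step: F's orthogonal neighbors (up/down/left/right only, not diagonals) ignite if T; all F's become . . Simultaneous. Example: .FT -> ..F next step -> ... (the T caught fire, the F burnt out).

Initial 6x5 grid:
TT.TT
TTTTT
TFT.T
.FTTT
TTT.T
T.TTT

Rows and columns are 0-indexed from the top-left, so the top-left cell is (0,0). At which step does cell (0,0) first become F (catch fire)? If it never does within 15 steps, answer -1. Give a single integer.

Step 1: cell (0,0)='T' (+5 fires, +2 burnt)
Step 2: cell (0,0)='T' (+6 fires, +5 burnt)
Step 3: cell (0,0)='F' (+5 fires, +6 burnt)
  -> target ignites at step 3
Step 4: cell (0,0)='.' (+5 fires, +5 burnt)
Step 5: cell (0,0)='.' (+2 fires, +5 burnt)
Step 6: cell (0,0)='.' (+0 fires, +2 burnt)
  fire out at step 6

3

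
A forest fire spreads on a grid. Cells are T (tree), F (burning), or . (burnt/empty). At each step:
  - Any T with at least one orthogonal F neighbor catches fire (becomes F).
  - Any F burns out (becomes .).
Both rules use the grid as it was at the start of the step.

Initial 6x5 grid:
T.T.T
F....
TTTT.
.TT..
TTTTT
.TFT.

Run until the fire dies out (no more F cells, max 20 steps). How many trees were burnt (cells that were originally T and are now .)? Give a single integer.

Step 1: +5 fires, +2 burnt (F count now 5)
Step 2: +4 fires, +5 burnt (F count now 4)
Step 3: +4 fires, +4 burnt (F count now 4)
Step 4: +1 fires, +4 burnt (F count now 1)
Step 5: +0 fires, +1 burnt (F count now 0)
Fire out after step 5
Initially T: 16, now '.': 28
Total burnt (originally-T cells now '.'): 14

Answer: 14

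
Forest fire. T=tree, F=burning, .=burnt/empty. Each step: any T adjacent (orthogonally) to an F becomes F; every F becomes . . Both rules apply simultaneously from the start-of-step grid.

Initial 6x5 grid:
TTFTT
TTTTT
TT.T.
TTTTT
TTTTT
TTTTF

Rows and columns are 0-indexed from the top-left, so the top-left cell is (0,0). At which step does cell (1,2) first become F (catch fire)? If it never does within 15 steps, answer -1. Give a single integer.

Step 1: cell (1,2)='F' (+5 fires, +2 burnt)
  -> target ignites at step 1
Step 2: cell (1,2)='.' (+7 fires, +5 burnt)
Step 3: cell (1,2)='.' (+7 fires, +7 burnt)
Step 4: cell (1,2)='.' (+5 fires, +7 burnt)
Step 5: cell (1,2)='.' (+2 fires, +5 burnt)
Step 6: cell (1,2)='.' (+0 fires, +2 burnt)
  fire out at step 6

1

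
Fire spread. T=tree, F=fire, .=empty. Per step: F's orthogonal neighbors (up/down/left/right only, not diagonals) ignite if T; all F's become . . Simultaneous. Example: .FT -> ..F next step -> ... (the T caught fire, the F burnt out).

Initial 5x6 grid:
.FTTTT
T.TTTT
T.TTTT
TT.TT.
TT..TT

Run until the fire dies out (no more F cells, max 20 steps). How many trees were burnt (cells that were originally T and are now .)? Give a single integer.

Answer: 16

Derivation:
Step 1: +1 fires, +1 burnt (F count now 1)
Step 2: +2 fires, +1 burnt (F count now 2)
Step 3: +3 fires, +2 burnt (F count now 3)
Step 4: +3 fires, +3 burnt (F count now 3)
Step 5: +3 fires, +3 burnt (F count now 3)
Step 6: +2 fires, +3 burnt (F count now 2)
Step 7: +1 fires, +2 burnt (F count now 1)
Step 8: +1 fires, +1 burnt (F count now 1)
Step 9: +0 fires, +1 burnt (F count now 0)
Fire out after step 9
Initially T: 22, now '.': 24
Total burnt (originally-T cells now '.'): 16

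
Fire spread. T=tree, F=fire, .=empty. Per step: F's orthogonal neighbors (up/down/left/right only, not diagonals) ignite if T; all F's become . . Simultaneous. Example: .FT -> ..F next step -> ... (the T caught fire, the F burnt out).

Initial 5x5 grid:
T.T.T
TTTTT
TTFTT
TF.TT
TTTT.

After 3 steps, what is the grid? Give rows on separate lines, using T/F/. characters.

Step 1: 5 trees catch fire, 2 burn out
  T.T.T
  TTFTT
  TF.FT
  F..TT
  TFTT.
Step 2: 8 trees catch fire, 5 burn out
  T.F.T
  TF.FT
  F...F
  ...FT
  F.FT.
Step 3: 4 trees catch fire, 8 burn out
  T...T
  F...F
  .....
  ....F
  ...F.

T...T
F...F
.....
....F
...F.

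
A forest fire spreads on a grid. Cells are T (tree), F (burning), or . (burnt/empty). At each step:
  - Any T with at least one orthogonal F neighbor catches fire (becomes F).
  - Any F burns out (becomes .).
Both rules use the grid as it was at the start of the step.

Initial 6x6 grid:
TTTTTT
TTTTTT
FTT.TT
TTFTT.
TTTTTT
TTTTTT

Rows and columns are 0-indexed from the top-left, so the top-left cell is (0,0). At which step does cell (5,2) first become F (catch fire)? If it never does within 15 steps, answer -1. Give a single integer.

Step 1: cell (5,2)='T' (+7 fires, +2 burnt)
Step 2: cell (5,2)='F' (+8 fires, +7 burnt)
  -> target ignites at step 2
Step 3: cell (5,2)='.' (+8 fires, +8 burnt)
Step 4: cell (5,2)='.' (+5 fires, +8 burnt)
Step 5: cell (5,2)='.' (+3 fires, +5 burnt)
Step 6: cell (5,2)='.' (+1 fires, +3 burnt)
Step 7: cell (5,2)='.' (+0 fires, +1 burnt)
  fire out at step 7

2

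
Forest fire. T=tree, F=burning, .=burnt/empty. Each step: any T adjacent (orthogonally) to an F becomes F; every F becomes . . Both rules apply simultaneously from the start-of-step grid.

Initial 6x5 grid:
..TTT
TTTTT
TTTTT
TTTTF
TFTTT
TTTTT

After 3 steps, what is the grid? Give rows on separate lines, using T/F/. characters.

Step 1: 7 trees catch fire, 2 burn out
  ..TTT
  TTTTT
  TTTTF
  TFTF.
  F.FTF
  TFTTT
Step 2: 9 trees catch fire, 7 burn out
  ..TTT
  TTTTF
  TFTF.
  F.F..
  ...F.
  F.FTF
Step 3: 6 trees catch fire, 9 burn out
  ..TTF
  TFTF.
  F.F..
  .....
  .....
  ...F.

..TTF
TFTF.
F.F..
.....
.....
...F.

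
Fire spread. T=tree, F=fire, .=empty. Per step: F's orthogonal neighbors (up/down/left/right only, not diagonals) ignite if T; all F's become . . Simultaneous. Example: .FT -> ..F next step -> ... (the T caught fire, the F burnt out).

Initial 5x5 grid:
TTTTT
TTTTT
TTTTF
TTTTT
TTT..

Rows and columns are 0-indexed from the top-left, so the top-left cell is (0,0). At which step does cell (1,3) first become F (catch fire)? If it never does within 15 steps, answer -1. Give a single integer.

Step 1: cell (1,3)='T' (+3 fires, +1 burnt)
Step 2: cell (1,3)='F' (+4 fires, +3 burnt)
  -> target ignites at step 2
Step 3: cell (1,3)='.' (+4 fires, +4 burnt)
Step 4: cell (1,3)='.' (+5 fires, +4 burnt)
Step 5: cell (1,3)='.' (+4 fires, +5 burnt)
Step 6: cell (1,3)='.' (+2 fires, +4 burnt)
Step 7: cell (1,3)='.' (+0 fires, +2 burnt)
  fire out at step 7

2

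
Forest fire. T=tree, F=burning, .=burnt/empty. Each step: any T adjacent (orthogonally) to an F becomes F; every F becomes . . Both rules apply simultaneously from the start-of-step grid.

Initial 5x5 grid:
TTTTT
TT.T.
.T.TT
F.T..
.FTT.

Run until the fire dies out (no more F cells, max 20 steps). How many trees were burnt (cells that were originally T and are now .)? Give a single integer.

Answer: 3

Derivation:
Step 1: +1 fires, +2 burnt (F count now 1)
Step 2: +2 fires, +1 burnt (F count now 2)
Step 3: +0 fires, +2 burnt (F count now 0)
Fire out after step 3
Initially T: 14, now '.': 14
Total burnt (originally-T cells now '.'): 3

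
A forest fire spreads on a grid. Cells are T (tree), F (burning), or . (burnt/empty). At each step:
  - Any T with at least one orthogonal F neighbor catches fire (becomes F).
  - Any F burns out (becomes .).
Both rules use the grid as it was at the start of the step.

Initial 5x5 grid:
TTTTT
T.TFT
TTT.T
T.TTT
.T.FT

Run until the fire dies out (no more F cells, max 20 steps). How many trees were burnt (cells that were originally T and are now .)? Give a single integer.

Step 1: +5 fires, +2 burnt (F count now 5)
Step 2: +6 fires, +5 burnt (F count now 6)
Step 3: +2 fires, +6 burnt (F count now 2)
Step 4: +2 fires, +2 burnt (F count now 2)
Step 5: +2 fires, +2 burnt (F count now 2)
Step 6: +0 fires, +2 burnt (F count now 0)
Fire out after step 6
Initially T: 18, now '.': 24
Total burnt (originally-T cells now '.'): 17

Answer: 17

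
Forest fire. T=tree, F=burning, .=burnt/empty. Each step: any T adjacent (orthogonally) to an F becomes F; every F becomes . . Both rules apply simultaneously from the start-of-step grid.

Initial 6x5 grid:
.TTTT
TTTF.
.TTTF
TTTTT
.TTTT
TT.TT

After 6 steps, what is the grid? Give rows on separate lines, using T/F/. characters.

Step 1: 4 trees catch fire, 2 burn out
  .TTFT
  TTF..
  .TTF.
  TTTTF
  .TTTT
  TT.TT
Step 2: 6 trees catch fire, 4 burn out
  .TF.F
  TF...
  .TF..
  TTTF.
  .TTTF
  TT.TT
Step 3: 6 trees catch fire, 6 burn out
  .F...
  F....
  .F...
  TTF..
  .TTF.
  TT.TF
Step 4: 3 trees catch fire, 6 burn out
  .....
  .....
  .....
  TF...
  .TF..
  TT.F.
Step 5: 2 trees catch fire, 3 burn out
  .....
  .....
  .....
  F....
  .F...
  TT...
Step 6: 1 trees catch fire, 2 burn out
  .....
  .....
  .....
  .....
  .....
  TF...

.....
.....
.....
.....
.....
TF...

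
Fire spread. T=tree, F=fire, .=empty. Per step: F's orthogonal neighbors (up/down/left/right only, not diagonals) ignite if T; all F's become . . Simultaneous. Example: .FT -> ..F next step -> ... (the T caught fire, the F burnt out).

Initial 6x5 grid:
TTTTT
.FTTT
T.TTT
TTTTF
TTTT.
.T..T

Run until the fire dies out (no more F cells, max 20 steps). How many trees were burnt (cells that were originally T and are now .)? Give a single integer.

Step 1: +4 fires, +2 burnt (F count now 4)
Step 2: +8 fires, +4 burnt (F count now 8)
Step 3: +4 fires, +8 burnt (F count now 4)
Step 4: +2 fires, +4 burnt (F count now 2)
Step 5: +3 fires, +2 burnt (F count now 3)
Step 6: +0 fires, +3 burnt (F count now 0)
Fire out after step 6
Initially T: 22, now '.': 29
Total burnt (originally-T cells now '.'): 21

Answer: 21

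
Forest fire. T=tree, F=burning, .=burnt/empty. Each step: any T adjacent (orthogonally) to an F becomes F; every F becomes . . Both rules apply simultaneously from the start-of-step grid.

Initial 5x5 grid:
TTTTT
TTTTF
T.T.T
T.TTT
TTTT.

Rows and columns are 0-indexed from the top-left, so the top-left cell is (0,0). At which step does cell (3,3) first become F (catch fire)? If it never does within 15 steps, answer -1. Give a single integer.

Step 1: cell (3,3)='T' (+3 fires, +1 burnt)
Step 2: cell (3,3)='T' (+3 fires, +3 burnt)
Step 3: cell (3,3)='F' (+4 fires, +3 burnt)
  -> target ignites at step 3
Step 4: cell (3,3)='.' (+4 fires, +4 burnt)
Step 5: cell (3,3)='.' (+3 fires, +4 burnt)
Step 6: cell (3,3)='.' (+2 fires, +3 burnt)
Step 7: cell (3,3)='.' (+1 fires, +2 burnt)
Step 8: cell (3,3)='.' (+0 fires, +1 burnt)
  fire out at step 8

3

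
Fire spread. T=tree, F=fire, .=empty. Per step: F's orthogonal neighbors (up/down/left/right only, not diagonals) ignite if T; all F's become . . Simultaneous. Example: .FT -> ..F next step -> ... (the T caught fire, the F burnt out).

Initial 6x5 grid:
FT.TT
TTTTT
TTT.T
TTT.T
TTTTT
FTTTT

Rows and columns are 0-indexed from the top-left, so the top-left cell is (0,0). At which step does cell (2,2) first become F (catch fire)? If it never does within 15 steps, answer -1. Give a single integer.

Step 1: cell (2,2)='T' (+4 fires, +2 burnt)
Step 2: cell (2,2)='T' (+5 fires, +4 burnt)
Step 3: cell (2,2)='T' (+5 fires, +5 burnt)
Step 4: cell (2,2)='F' (+5 fires, +5 burnt)
  -> target ignites at step 4
Step 5: cell (2,2)='.' (+3 fires, +5 burnt)
Step 6: cell (2,2)='.' (+3 fires, +3 burnt)
Step 7: cell (2,2)='.' (+0 fires, +3 burnt)
  fire out at step 7

4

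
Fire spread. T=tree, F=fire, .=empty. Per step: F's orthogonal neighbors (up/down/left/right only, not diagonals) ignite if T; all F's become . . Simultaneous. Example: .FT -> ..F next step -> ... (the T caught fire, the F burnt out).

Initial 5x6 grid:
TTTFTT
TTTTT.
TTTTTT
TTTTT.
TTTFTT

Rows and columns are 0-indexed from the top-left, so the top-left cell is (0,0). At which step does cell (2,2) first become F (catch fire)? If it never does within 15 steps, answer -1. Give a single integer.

Step 1: cell (2,2)='T' (+6 fires, +2 burnt)
Step 2: cell (2,2)='T' (+9 fires, +6 burnt)
Step 3: cell (2,2)='F' (+6 fires, +9 burnt)
  -> target ignites at step 3
Step 4: cell (2,2)='.' (+4 fires, +6 burnt)
Step 5: cell (2,2)='.' (+1 fires, +4 burnt)
Step 6: cell (2,2)='.' (+0 fires, +1 burnt)
  fire out at step 6

3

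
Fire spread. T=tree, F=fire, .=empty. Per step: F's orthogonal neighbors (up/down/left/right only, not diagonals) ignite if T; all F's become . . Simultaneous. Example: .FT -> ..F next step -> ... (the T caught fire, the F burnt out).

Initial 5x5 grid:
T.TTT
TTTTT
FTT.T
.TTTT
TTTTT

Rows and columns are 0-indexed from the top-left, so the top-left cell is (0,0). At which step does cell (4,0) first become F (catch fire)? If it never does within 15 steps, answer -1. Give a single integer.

Step 1: cell (4,0)='T' (+2 fires, +1 burnt)
Step 2: cell (4,0)='T' (+4 fires, +2 burnt)
Step 3: cell (4,0)='T' (+3 fires, +4 burnt)
Step 4: cell (4,0)='F' (+5 fires, +3 burnt)
  -> target ignites at step 4
Step 5: cell (4,0)='.' (+4 fires, +5 burnt)
Step 6: cell (4,0)='.' (+3 fires, +4 burnt)
Step 7: cell (4,0)='.' (+0 fires, +3 burnt)
  fire out at step 7

4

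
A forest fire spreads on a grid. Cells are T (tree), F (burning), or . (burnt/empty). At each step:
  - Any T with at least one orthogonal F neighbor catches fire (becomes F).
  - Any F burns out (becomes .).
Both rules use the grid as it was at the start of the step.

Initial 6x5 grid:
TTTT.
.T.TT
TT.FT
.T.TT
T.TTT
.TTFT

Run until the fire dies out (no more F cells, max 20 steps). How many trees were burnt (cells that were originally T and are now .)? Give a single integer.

Answer: 19

Derivation:
Step 1: +6 fires, +2 burnt (F count now 6)
Step 2: +6 fires, +6 burnt (F count now 6)
Step 3: +1 fires, +6 burnt (F count now 1)
Step 4: +1 fires, +1 burnt (F count now 1)
Step 5: +2 fires, +1 burnt (F count now 2)
Step 6: +1 fires, +2 burnt (F count now 1)
Step 7: +2 fires, +1 burnt (F count now 2)
Step 8: +0 fires, +2 burnt (F count now 0)
Fire out after step 8
Initially T: 20, now '.': 29
Total burnt (originally-T cells now '.'): 19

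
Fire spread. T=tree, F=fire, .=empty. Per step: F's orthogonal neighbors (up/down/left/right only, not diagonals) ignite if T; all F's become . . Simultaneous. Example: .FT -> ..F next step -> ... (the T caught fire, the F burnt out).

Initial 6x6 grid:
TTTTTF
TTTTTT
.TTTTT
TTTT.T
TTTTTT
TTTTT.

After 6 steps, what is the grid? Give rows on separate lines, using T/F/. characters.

Step 1: 2 trees catch fire, 1 burn out
  TTTTF.
  TTTTTF
  .TTTTT
  TTTT.T
  TTTTTT
  TTTTT.
Step 2: 3 trees catch fire, 2 burn out
  TTTF..
  TTTTF.
  .TTTTF
  TTTT.T
  TTTTTT
  TTTTT.
Step 3: 4 trees catch fire, 3 burn out
  TTF...
  TTTF..
  .TTTF.
  TTTT.F
  TTTTTT
  TTTTT.
Step 4: 4 trees catch fire, 4 burn out
  TF....
  TTF...
  .TTF..
  TTTT..
  TTTTTF
  TTTTT.
Step 5: 5 trees catch fire, 4 burn out
  F.....
  TF....
  .TF...
  TTTF..
  TTTTF.
  TTTTT.
Step 6: 5 trees catch fire, 5 burn out
  ......
  F.....
  .F....
  TTF...
  TTTF..
  TTTTF.

......
F.....
.F....
TTF...
TTTF..
TTTTF.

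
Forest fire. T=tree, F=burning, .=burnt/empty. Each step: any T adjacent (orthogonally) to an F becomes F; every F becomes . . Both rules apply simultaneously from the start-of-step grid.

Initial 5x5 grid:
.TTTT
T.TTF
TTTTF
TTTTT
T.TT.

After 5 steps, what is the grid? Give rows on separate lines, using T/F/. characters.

Step 1: 4 trees catch fire, 2 burn out
  .TTTF
  T.TF.
  TTTF.
  TTTTF
  T.TT.
Step 2: 4 trees catch fire, 4 burn out
  .TTF.
  T.F..
  TTF..
  TTTF.
  T.TT.
Step 3: 4 trees catch fire, 4 burn out
  .TF..
  T....
  TF...
  TTF..
  T.TF.
Step 4: 4 trees catch fire, 4 burn out
  .F...
  T....
  F....
  TF...
  T.F..
Step 5: 2 trees catch fire, 4 burn out
  .....
  F....
  .....
  F....
  T....

.....
F....
.....
F....
T....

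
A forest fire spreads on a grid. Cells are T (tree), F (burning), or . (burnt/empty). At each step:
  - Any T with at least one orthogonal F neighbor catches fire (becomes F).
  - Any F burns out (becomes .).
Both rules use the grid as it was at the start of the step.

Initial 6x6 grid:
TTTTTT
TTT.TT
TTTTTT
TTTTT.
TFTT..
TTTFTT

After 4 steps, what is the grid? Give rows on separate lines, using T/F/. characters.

Step 1: 7 trees catch fire, 2 burn out
  TTTTTT
  TTT.TT
  TTTTTT
  TFTTT.
  F.FF..
  TFF.FT
Step 2: 6 trees catch fire, 7 burn out
  TTTTTT
  TTT.TT
  TFTTTT
  F.FFT.
  ......
  F....F
Step 3: 5 trees catch fire, 6 burn out
  TTTTTT
  TFT.TT
  F.FFTT
  ....F.
  ......
  ......
Step 4: 4 trees catch fire, 5 burn out
  TFTTTT
  F.F.TT
  ....FT
  ......
  ......
  ......

TFTTTT
F.F.TT
....FT
......
......
......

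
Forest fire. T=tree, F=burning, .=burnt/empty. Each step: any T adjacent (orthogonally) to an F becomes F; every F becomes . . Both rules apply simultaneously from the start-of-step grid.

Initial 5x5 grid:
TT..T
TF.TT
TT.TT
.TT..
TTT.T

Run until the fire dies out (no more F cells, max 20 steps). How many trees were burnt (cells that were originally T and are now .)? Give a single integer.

Answer: 10

Derivation:
Step 1: +3 fires, +1 burnt (F count now 3)
Step 2: +3 fires, +3 burnt (F count now 3)
Step 3: +2 fires, +3 burnt (F count now 2)
Step 4: +2 fires, +2 burnt (F count now 2)
Step 5: +0 fires, +2 burnt (F count now 0)
Fire out after step 5
Initially T: 16, now '.': 19
Total burnt (originally-T cells now '.'): 10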